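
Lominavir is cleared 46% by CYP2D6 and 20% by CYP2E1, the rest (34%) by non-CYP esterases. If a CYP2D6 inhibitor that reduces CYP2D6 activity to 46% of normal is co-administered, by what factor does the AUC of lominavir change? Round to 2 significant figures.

The CYP2D6 pathway (46% of clearance) drops to 0.46× activity: 0.46 × 0.46 = 0.2116.
CYP2E1 (20%) and the residual 34% are unaffected.
New clearance relative to baseline: 0.2116 + 0.2 + 0.34 = 0.7516.
AUC ratio = CL_old/CL_new = 1 / 0.7516 = 1.3.

1.3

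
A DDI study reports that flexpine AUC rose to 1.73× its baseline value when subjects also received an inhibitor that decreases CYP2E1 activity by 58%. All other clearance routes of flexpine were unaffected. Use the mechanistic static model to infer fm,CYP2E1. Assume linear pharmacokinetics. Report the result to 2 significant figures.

Let fm be the CYP2E1 fraction. New clearance relative to baseline = fm × 0.42 + (1 − fm).
AUC ratio = 1 / (new CL fraction), so new CL fraction = 1 / 1.73 = 0.578.
fm × 0.42 + 1 − fm = 0.578  ⇒  fm × (0.42 − 1) = −0.422  ⇒  fm = 0.73.

0.73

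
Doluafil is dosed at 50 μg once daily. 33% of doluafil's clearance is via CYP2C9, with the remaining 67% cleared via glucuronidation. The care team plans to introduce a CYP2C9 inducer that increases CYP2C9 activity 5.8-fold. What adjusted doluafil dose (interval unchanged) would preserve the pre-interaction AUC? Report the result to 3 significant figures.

CYP2C9: 0.33 × 5.8 = 1.914
Other: 0.67 (unchanged)
Relative clearance = 1.914 + 0.67 = 2.584.
To maintain the same steady-state level, dose must scale with clearance: new dose = 50 × 2.584 = 129 μg.

129 μg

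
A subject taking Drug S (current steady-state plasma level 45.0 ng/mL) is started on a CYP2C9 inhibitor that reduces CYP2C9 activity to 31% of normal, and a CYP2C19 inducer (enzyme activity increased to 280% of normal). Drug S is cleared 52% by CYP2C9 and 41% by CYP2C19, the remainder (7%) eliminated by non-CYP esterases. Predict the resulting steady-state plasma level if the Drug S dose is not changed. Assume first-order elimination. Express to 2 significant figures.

The CYP2C9 pathway (52% of clearance) is reduced to 0.31× activity: 0.52 × 0.31 = 0.1612.
The CYP2C19 pathway (41% of clearance) rises to 2.8× activity: 0.41 × 2.8 = 1.148.
The remaining 7% of clearance is unaffected.
CL_new/CL_old = 0.1612 + 1.148 + 0.07 = 1.3792.
New steady-state plasma level = 45.0 / 1.3792 = 33 ng/mL (concentration scales inversely with clearance).

33 ng/mL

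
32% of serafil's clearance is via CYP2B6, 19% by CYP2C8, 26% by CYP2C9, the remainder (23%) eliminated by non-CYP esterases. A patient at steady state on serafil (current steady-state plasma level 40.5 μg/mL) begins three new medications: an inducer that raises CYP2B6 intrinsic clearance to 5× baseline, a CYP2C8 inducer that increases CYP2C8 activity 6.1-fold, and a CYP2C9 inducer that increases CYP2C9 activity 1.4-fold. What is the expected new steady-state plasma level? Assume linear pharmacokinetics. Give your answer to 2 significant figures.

The CYP2B6 pathway (32% of clearance) is boosted to 5× activity: 0.32 × 5 = 1.6.
The CYP2C8 pathway (19% of clearance) increases to 6.1× activity: 0.19 × 6.1 = 1.159.
The CYP2C9 pathway (26% of clearance) is boosted to 1.4× activity: 0.26 × 1.4 = 0.364.
The remaining 23% of clearance is unaffected.
New clearance relative to baseline: 1.6 + 1.159 + 0.364 + 0.23 = 3.353.
Dividing the baseline by the relative clearance: 40.5 / 3.353 = 12 μg/mL.

12 μg/mL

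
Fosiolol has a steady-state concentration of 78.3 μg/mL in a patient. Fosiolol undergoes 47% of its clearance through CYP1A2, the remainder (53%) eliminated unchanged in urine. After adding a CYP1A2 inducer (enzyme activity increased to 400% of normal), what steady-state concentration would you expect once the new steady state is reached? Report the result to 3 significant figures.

CYP1A2: 0.47 × 4 = 1.88
Other: 0.53 (unchanged)
CL_new/CL_old = 1.88 + 0.53 = 2.41.
Steady-state concentration ∝ 1/CL, so new value = 78.3 / 2.41 = 32.5 μg/mL.

32.5 μg/mL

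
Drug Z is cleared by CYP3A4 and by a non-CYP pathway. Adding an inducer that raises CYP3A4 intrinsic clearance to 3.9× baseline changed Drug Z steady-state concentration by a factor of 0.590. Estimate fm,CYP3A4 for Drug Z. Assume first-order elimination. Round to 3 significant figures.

Call the CYP3A4 fraction fm. After the interaction, CL_new/CL_old = fm × 3.9 + (1 − fm).
Steady-state concentration ratio = 1 / (new CL fraction), so new CL fraction = 1 / 0.590 = 1.695.
fm × 3.9 + 1 − fm = 1.695  ⇒  fm × (3.9 − 1) = 0.6949  ⇒  fm = 0.240.

0.240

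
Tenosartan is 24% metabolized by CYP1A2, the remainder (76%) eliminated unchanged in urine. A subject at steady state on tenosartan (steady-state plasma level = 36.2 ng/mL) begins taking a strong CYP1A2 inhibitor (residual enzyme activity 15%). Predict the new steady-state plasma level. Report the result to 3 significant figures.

45.5 ng/mL

The CYP1A2 pathway (24% of clearance) drops to 0.15× activity: 0.24 × 0.15 = 0.036.
The remaining 76% of clearance is unaffected.
Relative clearance = 0.036 + 0.76 = 0.796.
With dosing unchanged, steady-state plasma level scales as 1/CL: 36.2 / 0.796 = 45.5 ng/mL.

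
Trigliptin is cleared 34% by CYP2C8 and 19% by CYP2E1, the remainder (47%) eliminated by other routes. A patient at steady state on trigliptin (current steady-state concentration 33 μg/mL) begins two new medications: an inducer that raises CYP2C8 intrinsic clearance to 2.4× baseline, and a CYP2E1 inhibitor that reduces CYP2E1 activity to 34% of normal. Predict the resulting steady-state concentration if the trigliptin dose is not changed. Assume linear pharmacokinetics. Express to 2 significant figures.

CYP2C8: 0.34 × 2.4 = 0.816
CYP2E1: 0.19 × 0.34 = 0.0646
Other: 0.47 (unchanged)
New clearance relative to baseline: 0.816 + 0.0646 + 0.47 = 1.3506.
New steady-state concentration = 33 / 1.3506 = 24 μg/mL (concentration scales inversely with clearance).

24 μg/mL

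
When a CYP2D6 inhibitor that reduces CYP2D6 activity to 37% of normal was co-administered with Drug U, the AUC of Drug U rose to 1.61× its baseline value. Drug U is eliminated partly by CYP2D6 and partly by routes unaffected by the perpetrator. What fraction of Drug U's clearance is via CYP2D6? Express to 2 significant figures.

Let fm be the CYP2D6 fraction. New clearance relative to baseline = fm × 0.37 + (1 − fm).
AUC ratio = 1 / (new CL fraction), so new CL fraction = 1 / 1.61 = 0.6211.
fm × 0.37 + 1 − fm = 0.6211  ⇒  fm × (0.37 − 1) = −0.3789  ⇒  fm = 0.60.

0.60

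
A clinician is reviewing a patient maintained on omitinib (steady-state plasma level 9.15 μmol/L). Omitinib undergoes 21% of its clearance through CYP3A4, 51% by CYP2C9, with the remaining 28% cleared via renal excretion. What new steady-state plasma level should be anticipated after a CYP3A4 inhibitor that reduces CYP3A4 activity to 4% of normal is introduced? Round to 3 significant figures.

11.5 μmol/L

The CYP3A4 pathway (21% of clearance) falls to 0.04× activity: 0.21 × 0.04 = 0.0084.
CYP2C9 (51%) and the residual 28% are unaffected.
CL_new/CL_old = 0.0084 + 0.51 + 0.28 = 0.7984.
Steady-state plasma level ∝ 1/CL, so new value = 9.15 / 0.7984 = 11.5 μmol/L.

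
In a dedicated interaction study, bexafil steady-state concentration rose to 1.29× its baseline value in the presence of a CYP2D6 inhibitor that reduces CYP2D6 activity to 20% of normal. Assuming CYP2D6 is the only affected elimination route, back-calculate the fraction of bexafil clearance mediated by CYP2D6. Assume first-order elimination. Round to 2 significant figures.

CL'/CL = 1 / 1.29 = 0.7752
0.2·fm + (1 − fm) = 0.7752
fm = (0.7752 − 1) / (0.2 − 1) = 0.28

0.28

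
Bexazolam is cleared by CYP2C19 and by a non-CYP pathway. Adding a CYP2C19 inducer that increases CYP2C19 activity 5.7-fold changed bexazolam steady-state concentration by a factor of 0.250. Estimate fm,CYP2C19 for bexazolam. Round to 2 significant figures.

0.64

CL'/CL = 1 / 0.250 = 4
5.7·fm + (1 − fm) = 4
fm = (4 − 1) / (5.7 − 1) = 0.64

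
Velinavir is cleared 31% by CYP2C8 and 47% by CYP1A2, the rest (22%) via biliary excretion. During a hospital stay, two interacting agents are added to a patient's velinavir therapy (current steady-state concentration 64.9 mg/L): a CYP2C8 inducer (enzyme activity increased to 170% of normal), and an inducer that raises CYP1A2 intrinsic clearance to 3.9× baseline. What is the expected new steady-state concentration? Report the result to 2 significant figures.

25 mg/L

The CYP2C8 pathway (31% of clearance) rises to 1.7× activity: 0.31 × 1.7 = 0.527.
The CYP1A2 pathway (47% of clearance) rises to 3.9× activity: 0.47 × 3.9 = 1.833.
Non-CYP routes (22%) are unchanged.
CL_new/CL_old = 0.527 + 1.833 + 0.22 = 2.58.
Steady-state concentration ∝ 1/CL: new value = 64.9 / 2.58 = 25 mg/L.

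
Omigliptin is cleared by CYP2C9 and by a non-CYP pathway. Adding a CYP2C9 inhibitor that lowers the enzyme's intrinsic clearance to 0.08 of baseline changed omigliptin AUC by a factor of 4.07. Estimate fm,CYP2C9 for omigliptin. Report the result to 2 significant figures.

Call the CYP2C9 fraction fm. After the interaction, CL_new/CL_old = fm × 0.08 + (1 − fm).
AUC ratio = 1 / (new CL fraction), so new CL fraction = 1 / 4.07 = 0.2457.
fm × 0.08 + 1 − fm = 0.2457  ⇒  fm × (0.08 − 1) = −0.7543  ⇒  fm = 0.82.

0.82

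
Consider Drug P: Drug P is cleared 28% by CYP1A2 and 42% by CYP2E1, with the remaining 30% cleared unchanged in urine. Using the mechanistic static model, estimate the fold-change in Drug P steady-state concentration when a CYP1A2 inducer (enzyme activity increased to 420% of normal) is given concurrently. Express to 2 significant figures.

0.53

The CYP1A2 pathway (28% of clearance) is boosted to 4.2× activity: 0.28 × 4.2 = 1.176.
CYP2E1 (42%) and the residual 30% are unaffected.
New clearance relative to baseline: 1.176 + 0.42 + 0.3 = 1.896.
Since steady-state concentration ∝ 1/CL, the ratio is 1 / 1.896 = 0.53.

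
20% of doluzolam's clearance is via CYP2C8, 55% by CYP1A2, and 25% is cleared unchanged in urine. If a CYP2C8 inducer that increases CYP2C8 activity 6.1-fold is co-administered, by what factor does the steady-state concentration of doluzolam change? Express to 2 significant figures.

CYP2C8: 0.2 × 6.1 = 1.22
CYP1A2: 0.55 (unchanged)
Other: 0.25 (unchanged)
CL_new/CL_old = 1.22 + 0.55 + 0.25 = 2.02.
Steady-state concentration ratio = CL_old/CL_new = 1 / 2.02 = 0.50.

0.50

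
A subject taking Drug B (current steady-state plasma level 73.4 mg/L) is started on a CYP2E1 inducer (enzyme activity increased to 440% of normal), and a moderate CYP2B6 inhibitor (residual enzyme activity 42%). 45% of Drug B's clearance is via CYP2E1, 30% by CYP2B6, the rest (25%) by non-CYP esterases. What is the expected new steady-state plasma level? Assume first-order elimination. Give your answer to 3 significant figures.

31.2 mg/L

The CYP2E1 pathway (45% of clearance) is boosted to 4.4× activity: 0.45 × 4.4 = 1.98.
The CYP2B6 pathway (30% of clearance) is reduced to 0.42× activity: 0.3 × 0.42 = 0.126.
Non-CYP routes (25%) are unchanged.
CL_new/CL_old = 1.98 + 0.126 + 0.25 = 2.356.
Dividing the baseline by the relative clearance: 73.4 / 2.356 = 31.2 mg/L.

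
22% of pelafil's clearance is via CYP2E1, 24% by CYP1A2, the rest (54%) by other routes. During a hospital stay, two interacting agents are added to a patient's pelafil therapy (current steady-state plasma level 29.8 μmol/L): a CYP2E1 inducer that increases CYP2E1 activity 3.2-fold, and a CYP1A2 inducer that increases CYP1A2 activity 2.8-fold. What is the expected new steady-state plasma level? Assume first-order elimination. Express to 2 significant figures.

16 μmol/L

The CYP2E1 pathway (22% of clearance) is boosted to 3.2× activity: 0.22 × 3.2 = 0.704.
The CYP1A2 pathway (24% of clearance) rises to 2.8× activity: 0.24 × 2.8 = 0.672.
Non-CYP routes (54%) are unchanged.
New clearance relative to baseline: 0.704 + 0.672 + 0.54 = 1.916.
Dividing the baseline by the relative clearance: 29.8 / 1.916 = 16 μmol/L.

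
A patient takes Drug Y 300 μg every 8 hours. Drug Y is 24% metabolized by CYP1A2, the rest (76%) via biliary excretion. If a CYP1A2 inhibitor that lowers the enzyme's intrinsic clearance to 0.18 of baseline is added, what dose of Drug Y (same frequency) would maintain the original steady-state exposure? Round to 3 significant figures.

CYP1A2: 0.24 × 0.18 = 0.0432
Other: 0.76 (unchanged)
Relative clearance = 0.0432 + 0.76 = 0.8032.
Exposure is unchanged when dose changes in proportion to clearance. New dose = 300 μg × 0.8032 = 241 μg.

241 μg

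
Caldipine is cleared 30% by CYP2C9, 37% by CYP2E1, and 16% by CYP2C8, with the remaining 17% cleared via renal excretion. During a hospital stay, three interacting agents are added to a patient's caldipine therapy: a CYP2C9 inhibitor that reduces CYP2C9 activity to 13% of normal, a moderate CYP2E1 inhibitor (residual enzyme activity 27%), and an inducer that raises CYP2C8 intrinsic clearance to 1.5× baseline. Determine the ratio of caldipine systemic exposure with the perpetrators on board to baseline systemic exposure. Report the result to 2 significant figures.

1.8

The CYP2C9 pathway (30% of clearance) is reduced to 0.13× activity: 0.3 × 0.13 = 0.039.
The CYP2E1 pathway (37% of clearance) drops to 0.27× activity: 0.37 × 0.27 = 0.0999.
The CYP2C8 pathway (16% of clearance) rises to 1.5× activity: 0.16 × 1.5 = 0.24.
The remaining 17% of clearance is unaffected.
CL_new/CL_old = 0.039 + 0.0999 + 0.24 + 0.17 = 0.5489.
Net systemic exposure ratio = 1 / 0.5489 = 1.8.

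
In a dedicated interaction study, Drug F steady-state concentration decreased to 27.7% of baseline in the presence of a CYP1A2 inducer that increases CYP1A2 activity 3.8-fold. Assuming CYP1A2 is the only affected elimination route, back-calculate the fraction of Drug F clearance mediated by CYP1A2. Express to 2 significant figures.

Call the CYP1A2 fraction fm. After the interaction, CL_new/CL_old = fm × 3.8 + (1 − fm).
Steady-state concentration ratio = 1 / (new CL fraction), so new CL fraction = 1 / 0.277 = 3.61.
fm × 3.8 + 1 − fm = 3.61  ⇒  fm × (3.8 − 1) = 2.61  ⇒  fm = 0.93.

0.93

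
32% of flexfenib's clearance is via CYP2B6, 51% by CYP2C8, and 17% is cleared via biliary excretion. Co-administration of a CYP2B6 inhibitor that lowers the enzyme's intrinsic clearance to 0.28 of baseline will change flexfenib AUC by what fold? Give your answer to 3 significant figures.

The CYP2B6 pathway (32% of clearance) falls to 0.28× activity: 0.32 × 0.28 = 0.0896.
CYP2C8 (51%) and the residual 17% are unaffected.
CL_new/CL_old = 0.0896 + 0.51 + 0.17 = 0.7696.
AUC is inversely proportional to clearance, so the fold-change is 1 / 0.7696 = 1.30.

1.30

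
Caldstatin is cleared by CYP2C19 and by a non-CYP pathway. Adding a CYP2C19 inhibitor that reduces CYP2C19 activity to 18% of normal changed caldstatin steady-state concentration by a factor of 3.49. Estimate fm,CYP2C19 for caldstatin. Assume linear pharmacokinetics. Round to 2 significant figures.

0.87

Call the CYP2C19 fraction fm. After the interaction, CL_new/CL_old = fm × 0.18 + (1 − fm).
Steady-state concentration ratio = 1 / (new CL fraction), so new CL fraction = 1 / 3.49 = 0.2865.
fm × 0.18 + 1 − fm = 0.2865  ⇒  fm × (0.18 − 1) = −0.7135  ⇒  fm = 0.87.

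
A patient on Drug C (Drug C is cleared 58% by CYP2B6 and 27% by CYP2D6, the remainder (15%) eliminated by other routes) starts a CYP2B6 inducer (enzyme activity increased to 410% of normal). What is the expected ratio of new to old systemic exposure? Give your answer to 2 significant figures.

0.36

The CYP2B6 pathway (58% of clearance) increases to 4.1× activity: 0.58 × 4.1 = 2.378.
CYP2D6 (27%) and the residual 15% are unaffected.
CL_new/CL_old = 2.378 + 0.27 + 0.15 = 2.798.
Since systemic exposure ∝ 1/CL, the ratio is 1 / 2.798 = 0.36.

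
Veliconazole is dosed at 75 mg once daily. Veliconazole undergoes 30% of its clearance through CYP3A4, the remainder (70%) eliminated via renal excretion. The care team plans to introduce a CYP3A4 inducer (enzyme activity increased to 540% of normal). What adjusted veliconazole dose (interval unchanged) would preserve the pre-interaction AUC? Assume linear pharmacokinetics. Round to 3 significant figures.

174 mg

The CYP3A4 pathway (30% of clearance) is boosted to 5.4× activity: 0.3 × 5.4 = 1.62.
The remaining 70% of clearance is unaffected.
CL_new/CL_old = 1.62 + 0.7 = 2.32.
To maintain the same steady-state level, dose must scale with clearance: new dose = 75 × 2.32 = 174 mg.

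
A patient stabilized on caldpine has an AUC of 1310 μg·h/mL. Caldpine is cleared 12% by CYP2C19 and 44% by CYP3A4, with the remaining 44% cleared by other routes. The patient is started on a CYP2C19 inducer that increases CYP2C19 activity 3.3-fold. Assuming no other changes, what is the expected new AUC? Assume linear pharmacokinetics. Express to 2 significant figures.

CYP2C19: 0.12 × 3.3 = 0.396
CYP3A4: 0.44 (unchanged)
Other: 0.44 (unchanged)
New clearance relative to baseline: 0.396 + 0.44 + 0.44 = 1.276.
AUC ∝ 1/CL, so new value = 1310 / 1.276 = 1.0 × 10³ μg·h/mL.

1.0 × 10³ μg·h/mL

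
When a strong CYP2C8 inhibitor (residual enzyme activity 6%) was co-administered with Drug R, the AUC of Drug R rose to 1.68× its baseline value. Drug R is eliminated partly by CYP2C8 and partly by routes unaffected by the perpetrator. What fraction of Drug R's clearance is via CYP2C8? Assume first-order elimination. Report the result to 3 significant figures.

Let fm be the CYP2C8 fraction. New clearance relative to baseline = fm × 0.06 + (1 − fm).
AUC ratio = 1 / (new CL fraction), so new CL fraction = 1 / 1.68 = 0.5952.
fm × 0.06 + 1 − fm = 0.5952  ⇒  fm × (0.06 − 1) = −0.4048  ⇒  fm = 0.431.

0.431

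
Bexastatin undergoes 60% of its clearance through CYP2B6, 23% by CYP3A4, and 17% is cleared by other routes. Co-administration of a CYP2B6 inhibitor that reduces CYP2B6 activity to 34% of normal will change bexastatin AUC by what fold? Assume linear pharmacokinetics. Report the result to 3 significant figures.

The CYP2B6 pathway (60% of clearance) is reduced to 0.34× activity: 0.6 × 0.34 = 0.204.
CYP3A4 (23%) and the residual 17% are unaffected.
New clearance relative to baseline: 0.204 + 0.23 + 0.17 = 0.604.
AUC ratio = CL_old/CL_new = 1 / 0.604 = 1.66.

1.66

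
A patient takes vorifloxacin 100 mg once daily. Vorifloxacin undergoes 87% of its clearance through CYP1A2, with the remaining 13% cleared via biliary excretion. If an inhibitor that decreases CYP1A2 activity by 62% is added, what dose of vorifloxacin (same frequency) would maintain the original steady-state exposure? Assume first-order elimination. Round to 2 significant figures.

The CYP1A2 pathway (87% of clearance) is reduced to 0.38× activity: 0.87 × 0.38 = 0.3306.
The remaining 13% of clearance is unaffected.
Relative clearance = 0.3306 + 0.13 = 0.4606.
Exposure is unchanged when dose changes in proportion to clearance. New dose = 100 mg × 0.4606 = 46 mg.

46 mg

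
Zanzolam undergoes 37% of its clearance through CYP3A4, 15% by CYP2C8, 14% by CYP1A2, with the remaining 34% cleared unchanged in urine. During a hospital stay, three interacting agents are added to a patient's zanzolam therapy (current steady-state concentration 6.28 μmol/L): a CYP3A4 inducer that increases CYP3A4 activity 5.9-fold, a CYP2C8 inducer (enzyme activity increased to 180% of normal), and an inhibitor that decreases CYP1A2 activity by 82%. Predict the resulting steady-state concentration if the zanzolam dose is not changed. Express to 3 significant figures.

2.23 μmol/L

The CYP3A4 pathway (37% of clearance) rises to 5.9× activity: 0.37 × 5.9 = 2.183.
The CYP2C8 pathway (15% of clearance) increases to 1.8× activity: 0.15 × 1.8 = 0.27.
The CYP1A2 pathway (14% of clearance) drops to 0.18× activity: 0.14 × 0.18 = 0.0252.
The remaining 34% of clearance is unaffected.
CL_new/CL_old = 2.183 + 0.27 + 0.0252 + 0.34 = 2.8182.
Steady-state concentration ∝ 1/CL: new value = 6.28 / 2.8182 = 2.23 μmol/L.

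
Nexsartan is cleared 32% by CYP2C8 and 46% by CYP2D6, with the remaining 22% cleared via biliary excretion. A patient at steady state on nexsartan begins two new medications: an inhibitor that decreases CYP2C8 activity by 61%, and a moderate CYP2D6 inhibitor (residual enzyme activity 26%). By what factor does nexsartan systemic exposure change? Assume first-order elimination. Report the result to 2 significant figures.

The CYP2C8 pathway (32% of clearance) is reduced to 0.39× activity: 0.32 × 0.39 = 0.1248.
The CYP2D6 pathway (46% of clearance) is reduced to 0.26× activity: 0.46 × 0.26 = 0.1196.
The remaining 22% of clearance is unaffected.
Relative clearance = 0.1248 + 0.1196 + 0.22 = 0.4644.
Systemic exposure ∝ 1/CL: fold-change = 1 / 0.4644 = 2.2.

2.2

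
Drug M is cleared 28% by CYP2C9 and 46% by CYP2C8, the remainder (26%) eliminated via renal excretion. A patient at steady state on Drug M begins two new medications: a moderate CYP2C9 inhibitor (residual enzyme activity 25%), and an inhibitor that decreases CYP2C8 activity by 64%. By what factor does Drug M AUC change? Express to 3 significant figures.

2.02

The CYP2C9 pathway (28% of clearance) is reduced to 0.25× activity: 0.28 × 0.25 = 0.07.
The CYP2C8 pathway (46% of clearance) falls to 0.36× activity: 0.46 × 0.36 = 0.1656.
Non-CYP routes (26%) are unchanged.
New clearance relative to baseline: 0.07 + 0.1656 + 0.26 = 0.4956.
AUC ∝ 1/CL: fold-change = 1 / 0.4956 = 2.02.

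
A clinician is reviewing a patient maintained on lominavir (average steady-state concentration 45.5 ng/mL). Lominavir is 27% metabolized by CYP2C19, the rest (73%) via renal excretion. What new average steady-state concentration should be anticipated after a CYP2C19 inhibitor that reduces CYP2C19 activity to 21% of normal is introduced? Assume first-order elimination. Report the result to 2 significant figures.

58 ng/mL

The CYP2C19 pathway (27% of clearance) drops to 0.21× activity: 0.27 × 0.21 = 0.0567.
The remaining 73% of clearance is unaffected.
New clearance relative to baseline: 0.0567 + 0.73 = 0.7867.
Average steady-state concentration ∝ 1/CL, so new value = 45.5 / 0.7867 = 58 ng/mL.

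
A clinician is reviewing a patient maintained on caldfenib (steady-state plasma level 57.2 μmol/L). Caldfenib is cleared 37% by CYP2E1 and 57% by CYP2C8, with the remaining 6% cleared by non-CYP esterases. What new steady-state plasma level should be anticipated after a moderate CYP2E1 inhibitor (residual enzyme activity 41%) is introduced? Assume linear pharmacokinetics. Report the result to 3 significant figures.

The CYP2E1 pathway (37% of clearance) is reduced to 0.41× activity: 0.37 × 0.41 = 0.1517.
CYP2C8 (57%) and the residual 6% are unaffected.
CL_new/CL_old = 0.1517 + 0.57 + 0.06 = 0.7817.
Steady-state plasma level ∝ 1/CL, so new value = 57.2 / 0.7817 = 73.2 μmol/L.

73.2 μmol/L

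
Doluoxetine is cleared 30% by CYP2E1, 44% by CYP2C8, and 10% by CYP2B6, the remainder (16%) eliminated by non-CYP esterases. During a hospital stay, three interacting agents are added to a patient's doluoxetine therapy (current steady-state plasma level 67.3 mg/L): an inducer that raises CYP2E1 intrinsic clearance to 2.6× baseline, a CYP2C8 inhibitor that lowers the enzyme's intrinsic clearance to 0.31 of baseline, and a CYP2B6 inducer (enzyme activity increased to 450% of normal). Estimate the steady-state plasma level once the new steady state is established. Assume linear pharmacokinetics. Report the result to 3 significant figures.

The CYP2E1 pathway (30% of clearance) rises to 2.6× activity: 0.3 × 2.6 = 0.78.
The CYP2C8 pathway (44% of clearance) falls to 0.31× activity: 0.44 × 0.31 = 0.1364.
The CYP2B6 pathway (10% of clearance) increases to 4.5× activity: 0.1 × 4.5 = 0.45.
Non-CYP routes (16%) are unchanged.
CL_new/CL_old = 0.78 + 0.1364 + 0.45 + 0.16 = 1.5264.
Steady-state plasma level ∝ 1/CL: new value = 67.3 / 1.5264 = 44.1 mg/L.

44.1 mg/L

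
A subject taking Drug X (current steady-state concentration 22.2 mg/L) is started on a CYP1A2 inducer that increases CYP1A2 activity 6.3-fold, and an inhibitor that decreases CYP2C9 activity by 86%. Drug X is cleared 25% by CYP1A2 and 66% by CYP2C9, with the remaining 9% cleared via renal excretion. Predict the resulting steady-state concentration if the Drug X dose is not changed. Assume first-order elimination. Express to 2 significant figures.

13 mg/L

The CYP1A2 pathway (25% of clearance) is boosted to 6.3× activity: 0.25 × 6.3 = 1.575.
The CYP2C9 pathway (66% of clearance) falls to 0.14× activity: 0.66 × 0.14 = 0.0924.
The remaining 9% of clearance is unaffected.
CL_new/CL_old = 1.575 + 0.0924 + 0.09 = 1.7574.
New steady-state concentration = 22.2 / 1.7574 = 13 mg/L (concentration scales inversely with clearance).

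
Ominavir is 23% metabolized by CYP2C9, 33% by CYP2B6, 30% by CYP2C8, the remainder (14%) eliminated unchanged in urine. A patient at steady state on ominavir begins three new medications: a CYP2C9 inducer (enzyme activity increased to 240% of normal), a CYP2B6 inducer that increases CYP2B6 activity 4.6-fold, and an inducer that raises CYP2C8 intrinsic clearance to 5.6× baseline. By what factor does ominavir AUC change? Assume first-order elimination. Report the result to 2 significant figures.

0.26

CYP2C9: 0.23 × 2.4 = 0.552
CYP2B6: 0.33 × 4.6 = 1.518
CYP2C8: 0.3 × 5.6 = 1.68
Other: 0.14 (unchanged)
CL_new/CL_old = 0.552 + 1.518 + 1.68 + 0.14 = 3.89.
Because AUC varies inversely with clearance, the combined effect is 1 / 3.89 = 0.26.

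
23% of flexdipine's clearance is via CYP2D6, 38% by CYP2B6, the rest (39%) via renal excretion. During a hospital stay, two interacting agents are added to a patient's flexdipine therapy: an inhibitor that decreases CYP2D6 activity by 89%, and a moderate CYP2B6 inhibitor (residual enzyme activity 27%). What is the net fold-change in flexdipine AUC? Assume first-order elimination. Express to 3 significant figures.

1.93

The CYP2D6 pathway (23% of clearance) falls to 0.11× activity: 0.23 × 0.11 = 0.0253.
The CYP2B6 pathway (38% of clearance) drops to 0.27× activity: 0.38 × 0.27 = 0.1026.
Non-CYP routes (39%) are unchanged.
CL_new/CL_old = 0.0253 + 0.1026 + 0.39 = 0.5179.
Net AUC ratio = 1 / 0.5179 = 1.93.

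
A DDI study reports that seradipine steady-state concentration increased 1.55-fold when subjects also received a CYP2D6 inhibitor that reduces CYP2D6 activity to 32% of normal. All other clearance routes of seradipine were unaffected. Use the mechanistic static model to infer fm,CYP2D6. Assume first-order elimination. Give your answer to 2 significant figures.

0.52

Let fm be the CYP2D6 fraction. New clearance relative to baseline = fm × 0.32 + (1 − fm).
Steady-state concentration ratio = 1 / (new CL fraction), so new CL fraction = 1 / 1.55 = 0.6452.
fm × 0.32 + 1 − fm = 0.6452  ⇒  fm × (0.32 − 1) = −0.3548  ⇒  fm = 0.52.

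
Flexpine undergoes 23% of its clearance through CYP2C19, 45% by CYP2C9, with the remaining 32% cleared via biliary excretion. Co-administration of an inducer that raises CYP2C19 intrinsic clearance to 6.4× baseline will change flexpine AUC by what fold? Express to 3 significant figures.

The CYP2C19 pathway (23% of clearance) rises to 6.4× activity: 0.23 × 6.4 = 1.472.
CYP2C9 (45%) and the residual 32% are unaffected.
New clearance relative to baseline: 1.472 + 0.45 + 0.32 = 2.242.
Since AUC ∝ 1/CL, the ratio is 1 / 2.242 = 0.446.

0.446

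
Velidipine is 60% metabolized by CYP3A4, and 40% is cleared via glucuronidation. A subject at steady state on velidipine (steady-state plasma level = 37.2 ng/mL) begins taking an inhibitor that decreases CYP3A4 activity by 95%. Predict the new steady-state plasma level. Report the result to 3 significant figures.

The CYP3A4 pathway (60% of clearance) is reduced to 0.05× activity: 0.6 × 0.05 = 0.03.
Non-CYP routes (40%) are unchanged.
New clearance relative to baseline: 0.03 + 0.4 = 0.43.
Steady-state plasma level ∝ 1/CL, so new value = 37.2 / 0.43 = 86.5 ng/mL.

86.5 ng/mL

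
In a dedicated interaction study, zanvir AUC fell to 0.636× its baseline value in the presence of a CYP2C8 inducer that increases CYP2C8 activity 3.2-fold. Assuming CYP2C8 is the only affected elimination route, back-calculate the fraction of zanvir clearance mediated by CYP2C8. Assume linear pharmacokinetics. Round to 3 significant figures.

CL'/CL = 1 / 0.636 = 1.572
3.2·fm + (1 − fm) = 1.572
fm = (1.572 − 1) / (3.2 − 1) = 0.260

0.260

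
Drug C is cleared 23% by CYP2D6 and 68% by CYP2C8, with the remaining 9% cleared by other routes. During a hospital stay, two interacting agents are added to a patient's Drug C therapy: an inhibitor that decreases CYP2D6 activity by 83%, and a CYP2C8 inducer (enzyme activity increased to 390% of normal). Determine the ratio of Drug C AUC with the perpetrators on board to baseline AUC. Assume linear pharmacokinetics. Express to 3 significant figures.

The CYP2D6 pathway (23% of clearance) drops to 0.17× activity: 0.23 × 0.17 = 0.0391.
The CYP2C8 pathway (68% of clearance) rises to 3.9× activity: 0.68 × 3.9 = 2.652.
Non-CYP routes (9%) are unchanged.
Relative clearance = 0.0391 + 2.652 + 0.09 = 2.7811.
Net AUC ratio = 1 / 2.7811 = 0.360.

0.360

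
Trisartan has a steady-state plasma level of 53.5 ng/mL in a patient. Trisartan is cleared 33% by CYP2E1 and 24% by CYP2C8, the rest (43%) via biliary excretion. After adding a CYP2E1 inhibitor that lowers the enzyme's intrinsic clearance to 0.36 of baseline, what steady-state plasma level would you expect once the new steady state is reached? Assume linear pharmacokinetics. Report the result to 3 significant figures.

CYP2E1: 0.33 × 0.36 = 0.1188
CYP2C8: 0.24 (unchanged)
Other: 0.43 (unchanged)
Relative clearance = 0.1188 + 0.24 + 0.43 = 0.7888.
Steady-state plasma level ∝ 1/CL, so new value = 53.5 / 0.7888 = 67.8 ng/mL.

67.8 ng/mL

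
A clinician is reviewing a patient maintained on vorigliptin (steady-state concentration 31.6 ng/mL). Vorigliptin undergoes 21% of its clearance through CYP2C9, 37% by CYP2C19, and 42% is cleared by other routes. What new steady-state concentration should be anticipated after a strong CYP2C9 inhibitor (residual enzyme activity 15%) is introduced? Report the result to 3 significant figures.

38.5 ng/mL

CYP2C9: 0.21 × 0.15 = 0.0315
CYP2C19: 0.37 (unchanged)
Other: 0.42 (unchanged)
Relative clearance = 0.0315 + 0.37 + 0.42 = 0.8215.
With dosing unchanged, steady-state concentration scales as 1/CL: 31.6 / 0.8215 = 38.5 ng/mL.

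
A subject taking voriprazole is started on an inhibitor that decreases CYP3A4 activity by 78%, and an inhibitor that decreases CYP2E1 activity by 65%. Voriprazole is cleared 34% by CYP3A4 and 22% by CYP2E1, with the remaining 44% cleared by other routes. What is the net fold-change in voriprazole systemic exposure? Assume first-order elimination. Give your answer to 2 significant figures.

CYP3A4: 0.34 × 0.22 = 0.0748
CYP2E1: 0.22 × 0.35 = 0.077
Other: 0.44 (unchanged)
CL_new/CL_old = 0.0748 + 0.077 + 0.44 = 0.5918.
Net systemic exposure ratio = 1 / 0.5918 = 1.7.

1.7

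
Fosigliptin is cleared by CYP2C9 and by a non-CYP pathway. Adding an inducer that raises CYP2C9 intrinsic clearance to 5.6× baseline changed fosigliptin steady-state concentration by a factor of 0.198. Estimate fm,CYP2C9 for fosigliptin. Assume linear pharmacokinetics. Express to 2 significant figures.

Let x = fm,CYP2C9. Because steady-state concentration ∝ 1/CL, relative clearance rose to 1/0.198 = 5.051.
Only the CYP2C9 route changed, so 5.051 = x·5.6 + (1 − x), giving x = 0.88.

0.88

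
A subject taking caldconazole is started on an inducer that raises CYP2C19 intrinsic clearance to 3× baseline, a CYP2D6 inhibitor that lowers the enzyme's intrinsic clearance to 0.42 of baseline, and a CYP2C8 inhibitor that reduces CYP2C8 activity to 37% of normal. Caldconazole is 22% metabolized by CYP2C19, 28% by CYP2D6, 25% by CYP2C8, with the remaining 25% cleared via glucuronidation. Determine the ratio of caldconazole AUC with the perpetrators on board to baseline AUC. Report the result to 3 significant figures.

0.893

The CYP2C19 pathway (22% of clearance) rises to 3× activity: 0.22 × 3 = 0.66.
The CYP2D6 pathway (28% of clearance) is reduced to 0.42× activity: 0.28 × 0.42 = 0.1176.
The CYP2C8 pathway (25% of clearance) is reduced to 0.37× activity: 0.25 × 0.37 = 0.0925.
The remaining 25% of clearance is unaffected.
Relative clearance = 0.66 + 0.1176 + 0.0925 + 0.25 = 1.1201.
Because AUC varies inversely with clearance, the combined effect is 1 / 1.1201 = 0.893.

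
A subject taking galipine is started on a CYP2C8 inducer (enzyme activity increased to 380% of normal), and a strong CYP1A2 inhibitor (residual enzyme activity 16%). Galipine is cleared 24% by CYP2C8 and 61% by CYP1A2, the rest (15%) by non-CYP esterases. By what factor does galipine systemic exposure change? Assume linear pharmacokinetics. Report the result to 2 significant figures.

0.86

The CYP2C8 pathway (24% of clearance) rises to 3.8× activity: 0.24 × 3.8 = 0.912.
The CYP1A2 pathway (61% of clearance) falls to 0.16× activity: 0.61 × 0.16 = 0.0976.
Non-CYP routes (15%) are unchanged.
New clearance relative to baseline: 0.912 + 0.0976 + 0.15 = 1.1596.
Systemic exposure ∝ 1/CL: fold-change = 1 / 1.1596 = 0.86.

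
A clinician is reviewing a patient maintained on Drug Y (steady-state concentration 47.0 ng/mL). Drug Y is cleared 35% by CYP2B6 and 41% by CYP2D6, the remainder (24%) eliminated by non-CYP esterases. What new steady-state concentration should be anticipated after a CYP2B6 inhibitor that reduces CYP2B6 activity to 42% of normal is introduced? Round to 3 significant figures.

59.0 ng/mL

The CYP2B6 pathway (35% of clearance) falls to 0.42× activity: 0.35 × 0.42 = 0.147.
CYP2D6 (41%) and the residual 24% are unaffected.
Relative clearance = 0.147 + 0.41 + 0.24 = 0.797.
With dosing unchanged, steady-state concentration scales as 1/CL: 47.0 / 0.797 = 59.0 ng/mL.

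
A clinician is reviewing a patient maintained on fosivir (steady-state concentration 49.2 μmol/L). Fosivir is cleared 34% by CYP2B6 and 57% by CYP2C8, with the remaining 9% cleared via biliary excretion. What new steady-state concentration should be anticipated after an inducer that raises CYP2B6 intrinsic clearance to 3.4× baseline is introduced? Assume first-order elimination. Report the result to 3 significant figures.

27.1 μmol/L

The CYP2B6 pathway (34% of clearance) is boosted to 3.4× activity: 0.34 × 3.4 = 1.156.
CYP2C8 (57%) and the residual 9% are unaffected.
CL_new/CL_old = 1.156 + 0.57 + 0.09 = 1.816.
New steady-state concentration = baseline ÷ relative clearance = 49.2 / 1.816 = 27.1 μmol/L.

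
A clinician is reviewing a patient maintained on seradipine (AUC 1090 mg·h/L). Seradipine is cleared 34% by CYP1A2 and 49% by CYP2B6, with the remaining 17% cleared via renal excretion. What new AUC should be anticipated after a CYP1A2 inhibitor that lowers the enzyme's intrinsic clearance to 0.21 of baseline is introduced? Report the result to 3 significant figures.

1.49 × 10³ mg·h/L

The CYP1A2 pathway (34% of clearance) drops to 0.21× activity: 0.34 × 0.21 = 0.0714.
CYP2B6 (49%) and the residual 17% are unaffected.
New clearance relative to baseline: 0.0714 + 0.49 + 0.17 = 0.7314.
New AUC = baseline ÷ relative clearance = 1090 / 0.7314 = 1.49 × 10³ mg·h/L.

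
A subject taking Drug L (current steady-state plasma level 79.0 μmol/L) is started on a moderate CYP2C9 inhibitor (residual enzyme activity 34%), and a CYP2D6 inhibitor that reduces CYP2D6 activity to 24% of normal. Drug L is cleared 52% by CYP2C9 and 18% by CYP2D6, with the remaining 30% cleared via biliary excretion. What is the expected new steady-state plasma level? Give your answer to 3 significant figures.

152 μmol/L

The CYP2C9 pathway (52% of clearance) falls to 0.34× activity: 0.52 × 0.34 = 0.1768.
The CYP2D6 pathway (18% of clearance) is reduced to 0.24× activity: 0.18 × 0.24 = 0.0432.
Non-CYP routes (30%) are unchanged.
CL_new/CL_old = 0.1768 + 0.0432 + 0.3 = 0.52.
Dividing the baseline by the relative clearance: 79.0 / 0.52 = 152 μmol/L.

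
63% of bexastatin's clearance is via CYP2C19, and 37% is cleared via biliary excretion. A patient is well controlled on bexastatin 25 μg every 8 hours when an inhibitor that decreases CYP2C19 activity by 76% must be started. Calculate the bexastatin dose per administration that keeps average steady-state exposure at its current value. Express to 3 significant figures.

13.0 μg

The CYP2C19 pathway (63% of clearance) is reduced to 0.24× activity: 0.63 × 0.24 = 0.1512.
The remaining 37% of clearance is unaffected.
Relative clearance = 0.1512 + 0.37 = 0.5212.
Exposure is unchanged when dose changes in proportion to clearance. New dose = 25 μg × 0.5212 = 13.0 μg.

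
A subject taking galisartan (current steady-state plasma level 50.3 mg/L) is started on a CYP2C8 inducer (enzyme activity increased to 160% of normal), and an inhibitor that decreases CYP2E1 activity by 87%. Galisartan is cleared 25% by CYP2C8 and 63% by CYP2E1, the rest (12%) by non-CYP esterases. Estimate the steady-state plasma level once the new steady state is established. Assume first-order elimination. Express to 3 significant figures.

CYP2C8: 0.25 × 1.6 = 0.4
CYP2E1: 0.63 × 0.13 = 0.0819
Other: 0.12 (unchanged)
New clearance relative to baseline: 0.4 + 0.0819 + 0.12 = 0.6019.
Dividing the baseline by the relative clearance: 50.3 / 0.6019 = 83.6 mg/L.

83.6 mg/L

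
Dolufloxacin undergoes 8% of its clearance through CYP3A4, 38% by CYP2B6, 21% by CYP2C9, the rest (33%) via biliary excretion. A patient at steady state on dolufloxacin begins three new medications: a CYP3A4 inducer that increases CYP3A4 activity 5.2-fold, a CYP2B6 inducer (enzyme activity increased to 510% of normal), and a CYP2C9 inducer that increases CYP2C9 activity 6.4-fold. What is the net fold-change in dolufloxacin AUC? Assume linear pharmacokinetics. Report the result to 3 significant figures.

0.248

The CYP3A4 pathway (8% of clearance) is boosted to 5.2× activity: 0.08 × 5.2 = 0.416.
The CYP2B6 pathway (38% of clearance) increases to 5.1× activity: 0.38 × 5.1 = 1.938.
The CYP2C9 pathway (21% of clearance) increases to 6.4× activity: 0.21 × 6.4 = 1.344.
The remaining 33% of clearance is unaffected.
New clearance relative to baseline: 0.416 + 1.938 + 1.344 + 0.33 = 4.028.
Net AUC ratio = 1 / 4.028 = 0.248.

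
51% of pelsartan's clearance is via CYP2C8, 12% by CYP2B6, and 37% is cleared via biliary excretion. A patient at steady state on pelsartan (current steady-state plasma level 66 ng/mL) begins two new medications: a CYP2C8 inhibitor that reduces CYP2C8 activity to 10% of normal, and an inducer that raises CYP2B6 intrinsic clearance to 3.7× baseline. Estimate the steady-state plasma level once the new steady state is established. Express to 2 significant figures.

CYP2C8: 0.51 × 0.1 = 0.051
CYP2B6: 0.12 × 3.7 = 0.444
Other: 0.37 (unchanged)
New clearance relative to baseline: 0.051 + 0.444 + 0.37 = 0.865.
New steady-state plasma level = 66 / 0.865 = 76 ng/mL (concentration scales inversely with clearance).

76 ng/mL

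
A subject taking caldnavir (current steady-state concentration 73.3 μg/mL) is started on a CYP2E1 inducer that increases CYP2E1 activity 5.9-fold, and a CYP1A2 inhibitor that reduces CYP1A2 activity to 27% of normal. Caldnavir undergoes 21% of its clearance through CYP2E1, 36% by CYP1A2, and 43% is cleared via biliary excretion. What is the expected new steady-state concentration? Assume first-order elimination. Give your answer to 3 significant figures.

41.5 μg/mL

The CYP2E1 pathway (21% of clearance) increases to 5.9× activity: 0.21 × 5.9 = 1.239.
The CYP1A2 pathway (36% of clearance) falls to 0.27× activity: 0.36 × 0.27 = 0.0972.
Non-CYP routes (43%) are unchanged.
New clearance relative to baseline: 1.239 + 0.0972 + 0.43 = 1.7662.
Dividing the baseline by the relative clearance: 73.3 / 1.7662 = 41.5 μg/mL.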